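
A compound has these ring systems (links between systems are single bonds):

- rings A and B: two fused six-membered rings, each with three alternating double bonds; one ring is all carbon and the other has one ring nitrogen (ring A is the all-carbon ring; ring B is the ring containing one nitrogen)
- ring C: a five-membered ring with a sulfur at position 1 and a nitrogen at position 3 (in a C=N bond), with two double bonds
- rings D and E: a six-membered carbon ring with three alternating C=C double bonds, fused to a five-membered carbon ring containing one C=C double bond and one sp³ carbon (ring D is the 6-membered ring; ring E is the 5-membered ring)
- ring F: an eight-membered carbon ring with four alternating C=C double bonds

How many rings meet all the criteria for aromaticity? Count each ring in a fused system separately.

4

Rings A and B form a fused bicyclic system (with one nitrogen) with 10 sp² atoms and 10 π electrons from ring double bonds. 10 = 4(2)+2, so the system is aromatic and both rings count as aromatic (quinoline).
Ring C is planar and fully conjugated; 2 ring double bonds (4 π electrons) plus a heteroatom lone pair (2) give 6 π electrons. That satisfies 4n+2 with n=1, so ring C is aromatic (thiazole).
Ring D is planar and fully conjugated; 3 ring double bonds give 6 π electrons. 6 = 4(1)+2, so ring D is aromatic (benzene ring).
Ring E has one sp³ carbon, so it is not fully conjugated — not aromatic (cyclopentene ring).
Ring F has only sp² ring atoms; a planar conformation would have a fully conjugated π system of 8 electrons. But 8 = 4(2), which is 4n not 4n+2, so ring F is not aromatic (cyclooctatetraene) — cyclooctatetraene distorts into a non-planar tub to avoid antiaromaticity.
Aromatic: A, B, C, D. Total: 4.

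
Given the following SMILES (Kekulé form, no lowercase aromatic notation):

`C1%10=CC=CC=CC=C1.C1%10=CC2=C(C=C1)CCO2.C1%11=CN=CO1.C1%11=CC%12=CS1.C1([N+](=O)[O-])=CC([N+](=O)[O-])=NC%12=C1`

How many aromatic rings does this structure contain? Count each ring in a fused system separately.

The SMILES encodes an eight-membered carbon ring with four alternating C=C double bonds; a six-membered carbon ring with three alternating C=C double bonds, fused to a five-membered ring containing one oxygen and two sp³ carbons; a five-membered ring with an oxygen at position 1 and a nitrogen at position 3 (in a C=N bond), with two double bonds; a five-membered ring of four carbons and one sulfur, with two C=C double bonds; a six-membered ring of five carbons and one nitrogen with three alternating double bonds.
The 8-membered ring has only sp² ring atoms; a planar conformation would have a fully conjugated π system of 8 electrons. But 8 = 4(2), which is 4n not 4n+2, so it is not aromatic (cyclooctatetraene) — cyclooctatetraene distorts into a non-planar tub to avoid antiaromaticity.
The 6-membered ring has a continuous p-orbital overlap around the ring; 3 ring double bonds give 6 π electrons. 6 = 4(1)+2, so it is aromatic (benzene ring).
The 5-membered ring with one oxygen has two sp³ carbons, so it is not fully conjugated — not aromatic (oxolane ring).
The 5-membered ring with one oxygen and one =N– is planar and fully conjugated; 2 ring double bonds (4 π electrons) plus a heteroatom lone pair (2) give 6 π electrons. Since 6 = 4n+2 (n=1), it is aromatic (oxazole).
The 5-membered ring with one sulfur is planar and fully conjugated; 2 ring double bonds (4 π electrons) plus a heteroatom lone pair (2) give 6 π electrons. That satisfies 4n+2 with n=1, so it is aromatic (thiophene).
The 6-membered ring with one nitrogen is planar and fully conjugated; 3 ring double bonds give 6 π electrons. Since 6 = 4n+2 (n=1), it is aromatic (pyridine).
4 of the 6 rings are aromatic. Total: 4.

4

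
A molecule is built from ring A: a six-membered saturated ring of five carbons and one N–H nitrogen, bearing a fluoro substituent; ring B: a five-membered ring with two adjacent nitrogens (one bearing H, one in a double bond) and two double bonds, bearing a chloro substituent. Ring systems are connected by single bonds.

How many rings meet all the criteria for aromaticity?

Ring A has only sp³ atoms, so it is not fully conjugated — not aromatic (piperidine).
Ring B is fully conjugated (every ring atom contributes a p orbital); 2 ring double bonds (4 π electrons) plus a heteroatom lone pair (2) give 6 π electrons. That satisfies 4n+2 with n=1, so ring B is aromatic (pyrazole).
Aromatic: B. Total: 1.

1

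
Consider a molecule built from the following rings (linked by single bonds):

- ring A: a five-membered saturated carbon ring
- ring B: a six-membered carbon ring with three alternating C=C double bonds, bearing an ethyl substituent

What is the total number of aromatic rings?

1

Ring A has only sp³ atoms, so it is not fully conjugated — not aromatic (cyclopentane).
Ring B is planar and fully conjugated; 3 ring double bonds give 6 π electrons. Since 6 = 4n+2 (n=1), ring B is aromatic (benzene).
Aromatic: B. Total: 1.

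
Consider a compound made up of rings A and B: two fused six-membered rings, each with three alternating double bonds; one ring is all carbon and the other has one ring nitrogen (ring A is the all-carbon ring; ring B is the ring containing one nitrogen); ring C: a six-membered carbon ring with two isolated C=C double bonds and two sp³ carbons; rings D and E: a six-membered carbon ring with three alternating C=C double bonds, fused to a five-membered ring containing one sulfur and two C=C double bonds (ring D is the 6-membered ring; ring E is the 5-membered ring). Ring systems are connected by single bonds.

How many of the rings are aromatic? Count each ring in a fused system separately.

Rings A and B form a fused bicyclic system (with one nitrogen) with 10 sp² atoms and 10 π electrons from ring double bonds. 10 = 4(2)+2, so the system is aromatic and both rings count as aromatic (quinoline).
Ring C has two sp³ carbons, so it is not fully conjugated — not aromatic (1,4-cyclohexadiene).
Rings D and E form a fused bicyclic system (with one sulfur) with 9 sp² atoms and 10 π electrons from ring double bonds plus a heteroatom lone pair. 10 = 4(2)+2, so the system is aromatic and both rings count as aromatic (benzothiophene).
Aromatic: A, B, D, E. Total: 4.

4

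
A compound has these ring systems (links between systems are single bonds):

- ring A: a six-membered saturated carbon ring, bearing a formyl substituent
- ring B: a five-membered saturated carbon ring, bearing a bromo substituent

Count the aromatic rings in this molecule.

Ring A has only sp³ atoms, so it is not fully conjugated — not aromatic (cyclohexane).
Ring B has only sp³ atoms, so it is not fully conjugated — not aromatic (cyclopentane).
No ring is aromatic. Total: 0.

0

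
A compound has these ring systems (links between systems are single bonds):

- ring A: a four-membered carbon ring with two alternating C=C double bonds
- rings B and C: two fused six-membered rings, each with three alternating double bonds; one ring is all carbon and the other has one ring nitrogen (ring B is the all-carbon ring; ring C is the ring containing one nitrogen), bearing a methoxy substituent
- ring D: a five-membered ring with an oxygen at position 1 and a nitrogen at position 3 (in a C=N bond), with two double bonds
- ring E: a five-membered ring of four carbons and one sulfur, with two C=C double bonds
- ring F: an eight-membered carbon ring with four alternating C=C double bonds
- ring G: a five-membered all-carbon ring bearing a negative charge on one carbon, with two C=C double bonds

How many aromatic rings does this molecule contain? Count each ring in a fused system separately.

Ring A has only sp² ring atoms; a planar conformation would have a fully conjugated π system of 4 electrons. But 4 = 4(1), which is 4n not 4n+2, so ring A is not aromatic (cyclobutadiene) — cyclobutadiene is antiaromatic and distorts to a rectangle.
Rings B and C form a fused bicyclic system (with one nitrogen) with 10 sp² atoms and 10 π electrons from ring double bonds. 10 = 4(2)+2, so the system is aromatic and both rings count as aromatic (quinoline).
Ring D is planar and fully conjugated; 2 ring double bonds (4 π electrons) plus a heteroatom lone pair (2) give 6 π electrons. Since 6 = 4n+2 (n=1), ring D is aromatic (oxazole).
Ring E is fully conjugated (every ring atom contributes a p orbital); 2 ring double bonds (4 π electrons) plus a heteroatom lone pair (2) give 6 π electrons. Since 6 = 4n+2 (n=1), ring E is aromatic (thiophene).
Ring F has only sp² ring atoms; a planar conformation would have a fully conjugated π system of 8 electrons. But 8 = 4(2), which is 4n not 4n+2, so ring F is not aromatic (cyclooctatetraene) — cyclooctatetraene distorts into a non-planar tub to avoid antiaromaticity.
Ring G is fully conjugated (every ring atom contributes a p orbital); 2 ring double bonds (4 π electrons) plus the carbanion lone pair (2) give 6 π electrons. Since 6 = 4n+2 (n=1), ring G is aromatic (cyclopentadienyl anion).
Aromatic: B, C, D, E, G. Total: 5.

5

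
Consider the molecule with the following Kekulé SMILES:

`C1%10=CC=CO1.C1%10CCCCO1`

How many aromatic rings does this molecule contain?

The SMILES encodes a five-membered ring of four carbons and one oxygen, with two C=C double bonds; a six-membered saturated ring of five carbons and one oxygen.
The 5-membered ring with one oxygen has a continuous p-orbital overlap around the ring; 2 ring double bonds (4 π electrons) plus a heteroatom lone pair (2) give 6 π electrons. Since 6 = 4n+2 (n=1), it is aromatic (furan).
The 6-membered ring with one oxygen has only sp³ atoms, so it is not fully conjugated — not aromatic (tetrahydropyran).
1 of the 2 rings is aromatic. Total: 1.

1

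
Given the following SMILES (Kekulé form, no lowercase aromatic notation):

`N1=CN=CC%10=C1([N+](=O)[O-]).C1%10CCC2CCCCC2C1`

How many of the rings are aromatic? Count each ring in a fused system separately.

1

The SMILES encodes a six-membered ring with nitrogens at positions 1 and 3 and three alternating double bonds; two fused six-membered saturated carbon rings.
The 6-membered ring with two nitrogens (1,3) is fully conjugated (every ring atom contributes a p orbital); 3 ring double bonds give 6 π electrons. 6 = 4(1)+2, so it is aromatic (pyrimidine).
The 6-membered ring has only sp³ atoms, so it is not fully conjugated — not aromatic (cyclohexane ring).
The second 6-membered ring has only sp³ atoms, so it is not fully conjugated — not aromatic (cyclohexane ring).
1 of the 3 rings is aromatic. Total: 1.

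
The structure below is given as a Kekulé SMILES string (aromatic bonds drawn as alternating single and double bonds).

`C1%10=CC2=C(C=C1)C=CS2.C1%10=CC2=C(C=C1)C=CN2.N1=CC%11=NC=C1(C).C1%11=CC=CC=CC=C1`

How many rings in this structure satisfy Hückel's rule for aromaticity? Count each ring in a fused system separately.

The SMILES encodes a six-membered carbon ring with three alternating C=C double bonds, fused to a five-membered ring containing one sulfur and two C=C double bonds; a six-membered carbon ring with three alternating C=C double bonds, fused to a five-membered ring containing one N–H nitrogen and two C=C double bonds; a six-membered ring with nitrogens at positions 1 and 4 and three alternating double bonds; an eight-membered carbon ring with four alternating C=C double bonds.
The fused 6/5-membered bicyclic (with one sulfur) is a single π system with 9 sp² atoms and 10 π electrons from ring double bonds plus a heteroatom lone pair. 10 = 4(2)+2, so the system is aromatic and both rings count as aromatic (benzothiophene).
The fused 6/5-membered bicyclic (with one N–H) is a single π system with 9 sp² atoms and 10 π electrons from ring double bonds plus a heteroatom lone pair. 10 = 4(2)+2, so the system is aromatic and both rings count as aromatic (indole).
The 6-membered ring with two nitrogens (1,4) is planar and fully conjugated; 3 ring double bonds give 6 π electrons. Since 6 = 4n+2 (n=1), it is aromatic (pyrazine).
The 8-membered ring has only sp² ring atoms; a planar conformation would have a fully conjugated π system of 8 electrons. But 8 = 4(2), which is 4n not 4n+2, so it is not aromatic (cyclooctatetraene) — cyclooctatetraene distorts into a non-planar tub to avoid antiaromaticity.
5 of the 6 rings are aromatic. Total: 5.

5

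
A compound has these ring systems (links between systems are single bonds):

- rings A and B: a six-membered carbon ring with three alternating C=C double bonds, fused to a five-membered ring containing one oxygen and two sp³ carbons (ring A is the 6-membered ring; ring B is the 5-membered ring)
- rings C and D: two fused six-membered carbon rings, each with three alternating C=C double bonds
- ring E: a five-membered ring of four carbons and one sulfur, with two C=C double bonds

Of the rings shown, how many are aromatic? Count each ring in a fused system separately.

4

Ring A is fully conjugated (every ring atom contributes a p orbital); 3 ring double bonds give 6 π electrons. 6 = 4(1)+2, so ring A is aromatic (benzene ring).
Ring B has two sp³ carbons, so it is not fully conjugated — not aromatic (oxolane ring).
Rings C and D form a fused bicyclic system with 10 sp² atoms and 10 π electrons from ring double bonds. 10 = 4(2)+2, so the system is aromatic and both rings count as aromatic (naphthalene).
Ring E is fully conjugated (every ring atom contributes a p orbital); 2 ring double bonds (4 π electrons) plus a heteroatom lone pair (2) give 6 π electrons. That satisfies 4n+2 with n=1, so ring E is aromatic (thiophene).
Aromatic: A, C, D, E. Total: 4.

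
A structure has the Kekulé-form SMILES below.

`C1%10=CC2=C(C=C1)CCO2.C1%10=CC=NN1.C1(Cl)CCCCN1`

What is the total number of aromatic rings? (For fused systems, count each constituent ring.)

The SMILES encodes a six-membered carbon ring with three alternating C=C double bonds, fused to a five-membered ring containing one oxygen and two sp³ carbons; a five-membered ring with two adjacent nitrogens (one bearing H, one in a double bond) and two double bonds; a six-membered saturated ring of five carbons and one N–H nitrogen.
The 6-membered ring is fully conjugated (every ring atom contributes a p orbital); 3 ring double bonds give 6 π electrons. Since 6 = 4n+2 (n=1), it is aromatic (benzene ring).
The 5-membered ring with one oxygen has two sp³ carbons, so it is not fully conjugated — not aromatic (oxolane ring).
The 5-membered ring with two adjacent nitrogens (one N–H, one =N–) is planar and fully conjugated; 2 ring double bonds (4 π electrons) plus a heteroatom lone pair (2) give 6 π electrons. Since 6 = 4n+2 (n=1), it is aromatic (pyrazole).
The 6-membered ring with one N–H has only sp³ atoms, so it is not fully conjugated — not aromatic (piperidine).
2 of the 4 rings are aromatic. Total: 2.

2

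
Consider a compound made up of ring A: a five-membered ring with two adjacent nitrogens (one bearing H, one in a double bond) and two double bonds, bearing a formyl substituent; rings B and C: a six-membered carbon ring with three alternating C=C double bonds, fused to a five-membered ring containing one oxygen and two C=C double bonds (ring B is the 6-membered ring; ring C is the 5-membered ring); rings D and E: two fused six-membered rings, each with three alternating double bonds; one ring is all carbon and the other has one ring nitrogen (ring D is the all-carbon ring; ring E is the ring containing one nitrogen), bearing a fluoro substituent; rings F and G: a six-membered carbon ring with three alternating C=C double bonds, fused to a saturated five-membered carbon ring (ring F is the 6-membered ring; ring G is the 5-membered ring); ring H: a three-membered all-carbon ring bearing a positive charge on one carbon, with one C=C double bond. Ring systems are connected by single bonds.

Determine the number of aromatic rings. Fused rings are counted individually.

7

Ring A is planar and fully conjugated; 2 ring double bonds (4 π electrons) plus a heteroatom lone pair (2) give 6 π electrons. 6 = 4(1)+2, so ring A is aromatic (pyrazole).
Rings B and C form a fused bicyclic system (with one oxygen) with 9 sp² atoms and 10 π electrons from ring double bonds plus a heteroatom lone pair. 10 = 4(2)+2, so the system is aromatic and both rings count as aromatic (benzofuran).
Rings D and E form a fused bicyclic system (with one nitrogen) with 10 sp² atoms and 10 π electrons from ring double bonds. 10 = 4(2)+2, so the system is aromatic and both rings count as aromatic (quinoline).
Ring F has a continuous p-orbital overlap around the ring; 3 ring double bonds give 6 π electrons. 6 = 4(1)+2, so ring F is aromatic (benzene ring).
Ring G has three sp³ carbons, so it is not fully conjugated — not aromatic (cyclopentane ring).
Ring H has a continuous p-orbital overlap around the ring; 1 ring double bond (2 π electrons) plus the carbocation's empty p orbital (0, but keeps the ring conjugated) give 2 π electrons. Since 2 = 4n+2 (n=0), ring H is aromatic (cyclopropenyl cation).
Aromatic: A, B, C, D, E, F, H. Total: 7.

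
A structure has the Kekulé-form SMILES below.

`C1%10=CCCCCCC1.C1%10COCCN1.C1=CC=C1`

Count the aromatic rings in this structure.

The SMILES encodes an eight-membered carbon ring with one C=C double bond; a six-membered saturated ring with an oxygen and an N–H nitrogen at positions 1 and 4; a four-membered carbon ring with two alternating C=C double bonds.
The 8-membered ring has six sp³ carbons, so it is not fully conjugated — not aromatic (cyclooctene).
The 6-membered ring with one oxygen and one N–H (1,4) has only sp³ atoms, so it is not fully conjugated — not aromatic (morpholine).
The 4-membered ring has only sp² ring atoms; a planar conformation would have a fully conjugated π system of 4 electrons. But 4 = 4(1), which is 4n not 4n+2, so it is not aromatic (cyclobutadiene) — cyclobutadiene is antiaromatic and distorts to a rectangle.
None of the rings are aromatic. Total: 0.

0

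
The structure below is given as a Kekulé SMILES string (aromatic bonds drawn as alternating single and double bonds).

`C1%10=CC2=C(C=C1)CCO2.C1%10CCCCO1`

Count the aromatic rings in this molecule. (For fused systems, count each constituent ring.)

1

The SMILES encodes a six-membered carbon ring with three alternating C=C double bonds, fused to a five-membered ring containing one oxygen and two sp³ carbons; a six-membered saturated ring of five carbons and one oxygen.
The 6-membered ring is fully conjugated (every ring atom contributes a p orbital); 3 ring double bonds give 6 π electrons. Since 6 = 4n+2 (n=1), it is aromatic (benzene ring).
The 5-membered ring with one oxygen has two sp³ carbons, so it is not fully conjugated — not aromatic (oxolane ring).
The 6-membered ring with one oxygen has only sp³ atoms, so it is not fully conjugated — not aromatic (tetrahydropyran).
1 of the 3 rings is aromatic. Total: 1.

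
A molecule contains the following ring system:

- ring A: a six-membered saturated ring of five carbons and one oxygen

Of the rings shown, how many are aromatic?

0

Ring A has only sp³ atoms, so it is not fully conjugated — not aromatic (tetrahydropyran).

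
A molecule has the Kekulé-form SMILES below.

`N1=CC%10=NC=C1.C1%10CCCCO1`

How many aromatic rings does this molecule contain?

The SMILES encodes a six-membered ring with nitrogens at positions 1 and 4 and three alternating double bonds; a six-membered saturated ring of five carbons and one oxygen.
The 6-membered ring with two nitrogens (1,4) is planar and fully conjugated; 3 ring double bonds give 6 π electrons. That satisfies 4n+2 with n=1, so it is aromatic (pyrazine).
The 6-membered ring with one oxygen has only sp³ atoms, so it is not fully conjugated — not aromatic (tetrahydropyran).
1 of the 2 rings is aromatic. Total: 1.

1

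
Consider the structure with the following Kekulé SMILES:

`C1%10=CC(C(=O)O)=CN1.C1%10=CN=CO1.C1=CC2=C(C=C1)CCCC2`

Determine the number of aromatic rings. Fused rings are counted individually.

The SMILES encodes a five-membered ring of four carbons and one nitrogen bearing a hydrogen, with two C=C double bonds; a five-membered ring with an oxygen at position 1 and a nitrogen at position 3 (in a C=N bond), with two double bonds; a six-membered carbon ring with three alternating C=C double bonds, fused to a saturated six-membered carbon ring.
The 5-membered ring with one N–H is planar and fully conjugated; 2 ring double bonds (4 π electrons) plus a heteroatom lone pair (2) give 6 π electrons. That satisfies 4n+2 with n=1, so it is aromatic (pyrrole).
The 5-membered ring with one oxygen and one =N– is planar and fully conjugated; 2 ring double bonds (4 π electrons) plus a heteroatom lone pair (2) give 6 π electrons. That satisfies 4n+2 with n=1, so it is aromatic (oxazole).
The 6-membered ring is fully conjugated (every ring atom contributes a p orbital); 3 ring double bonds give 6 π electrons. 6 = 4(1)+2, so it is aromatic (benzene ring).
The second 6-membered ring has four sp³ carbons, so it is not fully conjugated — not aromatic (cyclohexane ring).
3 of the 4 rings are aromatic. Total: 3.

3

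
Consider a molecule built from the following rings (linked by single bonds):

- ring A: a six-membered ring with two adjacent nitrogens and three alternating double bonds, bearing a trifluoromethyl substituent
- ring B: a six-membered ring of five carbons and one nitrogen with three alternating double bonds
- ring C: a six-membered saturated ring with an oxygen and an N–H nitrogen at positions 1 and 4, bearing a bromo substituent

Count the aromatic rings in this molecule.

Ring A is planar and fully conjugated; 3 ring double bonds give 6 π electrons. Since 6 = 4n+2 (n=1), ring A is aromatic (pyridazine).
Ring B is planar and fully conjugated; 3 ring double bonds give 6 π electrons. That satisfies 4n+2 with n=1, so ring B is aromatic (pyridine).
Ring C has only sp³ atoms, so it is not fully conjugated — not aromatic (morpholine).
Aromatic: A, B. Total: 2.

2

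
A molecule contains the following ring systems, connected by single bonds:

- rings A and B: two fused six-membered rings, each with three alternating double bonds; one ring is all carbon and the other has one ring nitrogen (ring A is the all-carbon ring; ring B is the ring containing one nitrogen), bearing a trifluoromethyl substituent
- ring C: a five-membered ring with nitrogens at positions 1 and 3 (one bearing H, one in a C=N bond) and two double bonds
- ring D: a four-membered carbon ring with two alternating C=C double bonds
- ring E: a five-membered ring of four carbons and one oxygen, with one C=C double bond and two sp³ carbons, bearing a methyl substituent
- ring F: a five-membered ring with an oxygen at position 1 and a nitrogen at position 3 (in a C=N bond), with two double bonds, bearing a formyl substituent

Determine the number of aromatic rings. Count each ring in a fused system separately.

4

Rings A and B form a fused bicyclic system (with one nitrogen) with 10 sp² atoms and 10 π electrons from ring double bonds. 10 = 4(2)+2, so the system is aromatic and both rings count as aromatic (quinoline).
Ring C is planar and fully conjugated; 2 ring double bonds (4 π electrons) plus a heteroatom lone pair (2) give 6 π electrons. That satisfies 4n+2 with n=1, so ring C is aromatic (imidazole).
Ring D has only sp² ring atoms; a planar conformation would have a fully conjugated π system of 4 electrons. But 4 = 4(1), which is 4n not 4n+2, so ring D is not aromatic (cyclobutadiene) — cyclobutadiene is antiaromatic and distorts to a rectangle.
Ring E has two sp³ carbons, so it is not fully conjugated — not aromatic (2,3-dihydrofuran).
Ring F has a continuous p-orbital overlap around the ring; 2 ring double bonds (4 π electrons) plus a heteroatom lone pair (2) give 6 π electrons. 6 = 4(1)+2, so ring F is aromatic (oxazole).
Aromatic: A, B, C, F. Total: 4.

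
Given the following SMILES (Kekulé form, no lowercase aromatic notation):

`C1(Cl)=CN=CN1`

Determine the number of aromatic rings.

1

The SMILES encodes a five-membered ring with nitrogens at positions 1 and 3 (one bearing H, one in a C=N bond) and two double bonds.
The 5-membered ring with two nitrogens (one N–H, one =N–) is fully conjugated (every ring atom contributes a p orbital); 2 ring double bonds (4 π electrons) plus a heteroatom lone pair (2) give 6 π electrons. 6 = 4(1)+2, so it is aromatic (imidazole).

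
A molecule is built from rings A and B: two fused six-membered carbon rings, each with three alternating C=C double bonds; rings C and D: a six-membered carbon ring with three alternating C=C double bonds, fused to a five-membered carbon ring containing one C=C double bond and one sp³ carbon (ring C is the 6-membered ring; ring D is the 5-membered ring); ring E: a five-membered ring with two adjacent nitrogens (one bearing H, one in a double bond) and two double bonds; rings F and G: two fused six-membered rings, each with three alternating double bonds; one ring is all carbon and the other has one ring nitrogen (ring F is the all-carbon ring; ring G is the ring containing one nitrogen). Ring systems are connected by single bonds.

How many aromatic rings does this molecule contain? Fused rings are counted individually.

6

Rings A and B form a fused bicyclic system with 10 sp² atoms and 10 π electrons from ring double bonds. 10 = 4(2)+2, so the system is aromatic and both rings count as aromatic (naphthalene).
Ring C is fully conjugated (every ring atom contributes a p orbital); 3 ring double bonds give 6 π electrons. That satisfies 4n+2 with n=1, so ring C is aromatic (benzene ring).
Ring D has one sp³ carbon, so it is not fully conjugated — not aromatic (cyclopentene ring).
Ring E has a continuous p-orbital overlap around the ring; 2 ring double bonds (4 π electrons) plus a heteroatom lone pair (2) give 6 π electrons. 6 = 4(1)+2, so ring E is aromatic (pyrazole).
Rings F and G form a fused bicyclic system (with one nitrogen) with 10 sp² atoms and 10 π electrons from ring double bonds. 10 = 4(2)+2, so the system is aromatic and both rings count as aromatic (quinoline).
Aromatic: A, B, C, E, F, G. Total: 6.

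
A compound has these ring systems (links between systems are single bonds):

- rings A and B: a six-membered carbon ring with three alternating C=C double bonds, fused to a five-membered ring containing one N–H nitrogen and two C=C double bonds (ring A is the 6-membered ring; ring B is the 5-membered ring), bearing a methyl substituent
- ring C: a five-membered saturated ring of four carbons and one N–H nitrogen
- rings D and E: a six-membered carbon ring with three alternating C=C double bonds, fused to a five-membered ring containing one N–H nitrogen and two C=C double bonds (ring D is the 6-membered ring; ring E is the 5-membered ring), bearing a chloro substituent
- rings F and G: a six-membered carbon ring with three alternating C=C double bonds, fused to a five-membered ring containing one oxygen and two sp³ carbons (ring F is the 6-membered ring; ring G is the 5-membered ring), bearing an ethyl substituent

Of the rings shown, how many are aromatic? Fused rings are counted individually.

Rings A and B form a fused bicyclic system (with one N–H) with 9 sp² atoms and 10 π electrons from ring double bonds plus a heteroatom lone pair. 10 = 4(2)+2, so the system is aromatic and both rings count as aromatic (indole).
Ring C has only sp³ atoms, so it is not fully conjugated — not aromatic (pyrrolidine).
Rings D and E form a fused bicyclic system (with one N–H) with 9 sp² atoms and 10 π electrons from ring double bonds plus a heteroatom lone pair. 10 = 4(2)+2, so the system is aromatic and both rings count as aromatic (indole).
Ring F is planar and fully conjugated; 3 ring double bonds give 6 π electrons. That satisfies 4n+2 with n=1, so ring F is aromatic (benzene ring).
Ring G has two sp³ carbons, so it is not fully conjugated — not aromatic (oxolane ring).
Aromatic: A, B, D, E, F. Total: 5.

5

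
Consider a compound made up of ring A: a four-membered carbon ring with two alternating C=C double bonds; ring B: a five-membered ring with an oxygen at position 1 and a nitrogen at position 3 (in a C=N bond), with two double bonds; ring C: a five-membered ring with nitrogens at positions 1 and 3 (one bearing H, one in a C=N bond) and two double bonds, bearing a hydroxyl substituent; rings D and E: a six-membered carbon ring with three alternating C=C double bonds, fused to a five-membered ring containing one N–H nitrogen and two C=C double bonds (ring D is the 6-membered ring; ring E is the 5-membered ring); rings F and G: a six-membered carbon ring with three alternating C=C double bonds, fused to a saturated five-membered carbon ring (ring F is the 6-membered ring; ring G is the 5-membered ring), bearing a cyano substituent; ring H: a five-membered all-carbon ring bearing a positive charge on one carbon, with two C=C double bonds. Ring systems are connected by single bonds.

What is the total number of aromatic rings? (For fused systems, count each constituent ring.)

5

Ring A has only sp² ring atoms; a planar conformation would have a fully conjugated π system of 4 electrons. But 4 = 4(1), which is 4n not 4n+2, so ring A is not aromatic (cyclobutadiene) — cyclobutadiene is antiaromatic and distorts to a rectangle.
Ring B is planar and fully conjugated; 2 ring double bonds (4 π electrons) plus a heteroatom lone pair (2) give 6 π electrons. Since 6 = 4n+2 (n=1), ring B is aromatic (oxazole).
Ring C has a continuous p-orbital overlap around the ring; 2 ring double bonds (4 π electrons) plus a heteroatom lone pair (2) give 6 π electrons. 6 = 4(1)+2, so ring C is aromatic (imidazole).
Rings D and E form a fused bicyclic system (with one N–H) with 9 sp² atoms and 10 π electrons from ring double bonds plus a heteroatom lone pair. 10 = 4(2)+2, so the system is aromatic and both rings count as aromatic (indole).
Ring F has a continuous p-orbital overlap around the ring; 3 ring double bonds give 6 π electrons. Since 6 = 4n+2 (n=1), ring F is aromatic (benzene ring).
Ring G has three sp³ carbons, so it is not fully conjugated — not aromatic (cyclopentane ring).
Ring H has only sp² ring atoms; a planar conformation would have a fully conjugated π system of 4 electrons. But 4 = 4(1), which is 4n not 4n+2, so ring H is not aromatic (cyclopentadienyl cation).
Aromatic: B, C, D, E, F. Total: 5.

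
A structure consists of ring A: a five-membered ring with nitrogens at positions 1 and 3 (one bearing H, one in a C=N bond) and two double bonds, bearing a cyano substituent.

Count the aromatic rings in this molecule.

Ring A is fully conjugated (every ring atom contributes a p orbital); 2 ring double bonds (4 π electrons) plus a heteroatom lone pair (2) give 6 π electrons. Since 6 = 4n+2 (n=1), ring A is aromatic (imidazole).

1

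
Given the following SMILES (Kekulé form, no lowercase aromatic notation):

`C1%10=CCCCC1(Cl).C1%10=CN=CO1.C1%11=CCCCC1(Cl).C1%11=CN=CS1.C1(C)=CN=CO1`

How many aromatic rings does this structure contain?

The SMILES encodes a six-membered carbon ring with one C=C double bond; a five-membered ring with an oxygen at position 1 and a nitrogen at position 3 (in a C=N bond), with two double bonds; a six-membered carbon ring with one C=C double bond; a five-membered ring with a sulfur at position 1 and a nitrogen at position 3 (in a C=N bond), with two double bonds; a five-membered ring with an oxygen at position 1 and a nitrogen at position 3 (in a C=N bond), with two double bonds.
The 6-membered ring has four sp³ carbons, so it is not fully conjugated — not aromatic (cyclohexene).
The 5-membered ring with one oxygen and one =N– has a continuous p-orbital overlap around the ring; 2 ring double bonds (4 π electrons) plus a heteroatom lone pair (2) give 6 π electrons. That satisfies 4n+2 with n=1, so it is aromatic (oxazole).
The second 6-membered ring has four sp³ carbons, so it is not fully conjugated — not aromatic (cyclohexene).
The 5-membered ring with one sulfur and one =N– has a continuous p-orbital overlap around the ring; 2 ring double bonds (4 π electrons) plus a heteroatom lone pair (2) give 6 π electrons. Since 6 = 4n+2 (n=1), it is aromatic (thiazole).
The second 5-membered ring with one oxygen and one =N– is fully conjugated (every ring atom contributes a p orbital); 2 ring double bonds (4 π electrons) plus a heteroatom lone pair (2) give 6 π electrons. That satisfies 4n+2 with n=1, so it is aromatic (oxazole).
3 of the 5 rings are aromatic. Total: 3.

3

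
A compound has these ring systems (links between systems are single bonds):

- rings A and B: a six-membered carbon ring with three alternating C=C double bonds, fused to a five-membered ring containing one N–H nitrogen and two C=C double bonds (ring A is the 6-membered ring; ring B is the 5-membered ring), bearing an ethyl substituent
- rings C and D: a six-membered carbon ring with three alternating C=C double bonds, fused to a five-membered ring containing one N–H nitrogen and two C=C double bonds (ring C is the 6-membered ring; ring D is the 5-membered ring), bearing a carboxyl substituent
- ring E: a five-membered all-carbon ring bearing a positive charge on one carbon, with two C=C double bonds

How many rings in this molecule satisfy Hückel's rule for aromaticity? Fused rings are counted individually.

4

Rings A and B form a fused bicyclic system (with one N–H) with 9 sp² atoms and 10 π electrons from ring double bonds plus a heteroatom lone pair. 10 = 4(2)+2, so the system is aromatic and both rings count as aromatic (indole).
Rings C and D form a fused bicyclic system (with one N–H) with 9 sp² atoms and 10 π electrons from ring double bonds plus a heteroatom lone pair. 10 = 4(2)+2, so the system is aromatic and both rings count as aromatic (indole).
Ring E has only sp² ring atoms; a planar conformation would have a fully conjugated π system of 4 electrons. But 4 = 4(1), which is 4n not 4n+2, so ring E is not aromatic (cyclopentadienyl cation).
Aromatic: A, B, C, D. Total: 4.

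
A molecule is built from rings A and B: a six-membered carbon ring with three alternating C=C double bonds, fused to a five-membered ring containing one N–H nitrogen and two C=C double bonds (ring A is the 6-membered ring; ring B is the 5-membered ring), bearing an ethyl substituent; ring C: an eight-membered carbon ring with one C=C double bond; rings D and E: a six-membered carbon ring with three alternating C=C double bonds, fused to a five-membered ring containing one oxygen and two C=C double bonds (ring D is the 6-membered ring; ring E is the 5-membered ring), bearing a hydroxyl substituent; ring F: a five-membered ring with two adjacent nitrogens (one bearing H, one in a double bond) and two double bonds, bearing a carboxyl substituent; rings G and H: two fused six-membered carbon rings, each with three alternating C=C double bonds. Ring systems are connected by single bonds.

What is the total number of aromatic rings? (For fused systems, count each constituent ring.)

7

Rings A and B form a fused bicyclic system (with one N–H) with 9 sp² atoms and 10 π electrons from ring double bonds plus a heteroatom lone pair. 10 = 4(2)+2, so the system is aromatic and both rings count as aromatic (indole).
Ring C has six sp³ carbons, so it is not fully conjugated — not aromatic (cyclooctene).
Rings D and E form a fused bicyclic system (with one oxygen) with 9 sp² atoms and 10 π electrons from ring double bonds plus a heteroatom lone pair. 10 = 4(2)+2, so the system is aromatic and both rings count as aromatic (benzofuran).
Ring F has a continuous p-orbital overlap around the ring; 2 ring double bonds (4 π electrons) plus a heteroatom lone pair (2) give 6 π electrons. 6 = 4(1)+2, so ring F is aromatic (pyrazole).
Rings G and H form a fused bicyclic system with 10 sp² atoms and 10 π electrons from ring double bonds. 10 = 4(2)+2, so the system is aromatic and both rings count as aromatic (naphthalene).
Aromatic: A, B, D, E, F, G, H. Total: 7.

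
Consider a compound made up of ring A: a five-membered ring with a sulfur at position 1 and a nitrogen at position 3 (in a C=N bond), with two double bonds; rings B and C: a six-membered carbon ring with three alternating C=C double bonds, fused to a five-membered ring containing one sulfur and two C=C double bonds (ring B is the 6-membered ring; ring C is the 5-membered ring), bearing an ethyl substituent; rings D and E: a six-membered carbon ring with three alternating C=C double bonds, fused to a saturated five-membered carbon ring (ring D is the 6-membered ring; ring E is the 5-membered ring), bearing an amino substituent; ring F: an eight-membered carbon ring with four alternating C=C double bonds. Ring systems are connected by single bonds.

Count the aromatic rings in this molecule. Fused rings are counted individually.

4

Ring A is planar and fully conjugated; 2 ring double bonds (4 π electrons) plus a heteroatom lone pair (2) give 6 π electrons. Since 6 = 4n+2 (n=1), ring A is aromatic (thiazole).
Rings B and C form a fused bicyclic system (with one sulfur) with 9 sp² atoms and 10 π electrons from ring double bonds plus a heteroatom lone pair. 10 = 4(2)+2, so the system is aromatic and both rings count as aromatic (benzothiophene).
Ring D has a continuous p-orbital overlap around the ring; 3 ring double bonds give 6 π electrons. 6 = 4(1)+2, so ring D is aromatic (benzene ring).
Ring E has three sp³ carbons, so it is not fully conjugated — not aromatic (cyclopentane ring).
Ring F has only sp² ring atoms; a planar conformation would have a fully conjugated π system of 8 electrons. But 8 = 4(2), which is 4n not 4n+2, so ring F is not aromatic (cyclooctatetraene) — cyclooctatetraene distorts into a non-planar tub to avoid antiaromaticity.
Aromatic: A, B, C, D. Total: 4.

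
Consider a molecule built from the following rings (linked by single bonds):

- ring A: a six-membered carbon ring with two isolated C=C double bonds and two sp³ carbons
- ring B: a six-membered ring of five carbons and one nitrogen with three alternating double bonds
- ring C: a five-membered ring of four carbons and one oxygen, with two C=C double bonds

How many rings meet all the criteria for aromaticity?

Ring A has two sp³ carbons, so it is not fully conjugated — not aromatic (1,4-cyclohexadiene).
Ring B has a continuous p-orbital overlap around the ring; 3 ring double bonds give 6 π electrons. Since 6 = 4n+2 (n=1), ring B is aromatic (pyridine).
Ring C has a continuous p-orbital overlap around the ring; 2 ring double bonds (4 π electrons) plus a heteroatom lone pair (2) give 6 π electrons. Since 6 = 4n+2 (n=1), ring C is aromatic (furan).
Aromatic: B, C. Total: 2.

2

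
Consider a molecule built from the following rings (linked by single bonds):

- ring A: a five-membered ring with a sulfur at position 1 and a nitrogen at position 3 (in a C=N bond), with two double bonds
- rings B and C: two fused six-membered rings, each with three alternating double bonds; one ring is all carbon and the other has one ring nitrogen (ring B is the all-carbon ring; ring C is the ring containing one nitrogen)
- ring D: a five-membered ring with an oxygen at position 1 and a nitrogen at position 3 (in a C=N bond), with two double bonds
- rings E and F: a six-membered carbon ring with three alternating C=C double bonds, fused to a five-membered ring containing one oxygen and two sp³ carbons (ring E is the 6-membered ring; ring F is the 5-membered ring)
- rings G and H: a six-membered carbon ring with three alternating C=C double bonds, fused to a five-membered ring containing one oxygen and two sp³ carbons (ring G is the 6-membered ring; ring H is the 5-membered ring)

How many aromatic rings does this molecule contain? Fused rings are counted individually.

6

Ring A is planar and fully conjugated; 2 ring double bonds (4 π electrons) plus a heteroatom lone pair (2) give 6 π electrons. 6 = 4(1)+2, so ring A is aromatic (thiazole).
Rings B and C form a fused bicyclic system (with one nitrogen) with 10 sp² atoms and 10 π electrons from ring double bonds. 10 = 4(2)+2, so the system is aromatic and both rings count as aromatic (quinoline).
Ring D has a continuous p-orbital overlap around the ring; 2 ring double bonds (4 π electrons) plus a heteroatom lone pair (2) give 6 π electrons. That satisfies 4n+2 with n=1, so ring D is aromatic (oxazole).
Ring E has a continuous p-orbital overlap around the ring; 3 ring double bonds give 6 π electrons. 6 = 4(1)+2, so ring E is aromatic (benzene ring).
Ring F has two sp³ carbons, so it is not fully conjugated — not aromatic (oxolane ring).
Ring G has a continuous p-orbital overlap around the ring; 3 ring double bonds give 6 π electrons. Since 6 = 4n+2 (n=1), ring G is aromatic (benzene ring).
Ring H has two sp³ carbons, so it is not fully conjugated — not aromatic (oxolane ring).
Aromatic: A, B, C, D, E, G. Total: 6.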